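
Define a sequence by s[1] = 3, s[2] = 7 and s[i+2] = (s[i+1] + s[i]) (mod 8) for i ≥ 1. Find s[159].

Computing terms: s[1] = 3; s[2] = 7; s[3] = 2; s[4] = 1; s[5] = 3; s[6] = 4; s[7] = 7; s[8] = 3; s[9] = 2; s[10] = 5; s[11] = 7; s[12] = 4; s[13] = 3; s[14] = 7.
Since (s[13], s[14]) = (s[1], s[2]) = (3, 7) (two consecutive terms determine the rest), the sequence is periodic with period 12.
So s[159] = s[1 + ((159-1) mod 12)] = s[3] = 2.

2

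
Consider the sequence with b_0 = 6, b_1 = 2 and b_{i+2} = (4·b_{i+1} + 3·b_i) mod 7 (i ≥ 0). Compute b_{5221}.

1

b_0 = 6,  b_1 = 2,  b_2 = 5,  b_3 = 5,  b_4 = 0,  b_5 = 1,  b_6 = 4,  b_7 = 5,  b_8 = 4,  b_9 = 3,  b_{10} = 3,  b_{11} = 0,  b_{12} = 2,  b_{13} = 1,  b_{14} = 3,  b_{15} = 1,  b_{16} = 6,  b_{17} = 6,  b_{18} = 0,  b_{19} = 4,  b_{20} = 2,  b_{21} = 6,  b_{22} = 2.
The sequence repeats with period 21.
(5221 - 0) mod 21 = 13, so b_{5221} = b_{13} = 1.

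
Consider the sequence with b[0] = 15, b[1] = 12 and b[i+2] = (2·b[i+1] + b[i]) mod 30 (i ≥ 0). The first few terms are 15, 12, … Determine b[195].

0

We have b[0] = 15,  b[1] = 12,  b[2] = 9,  b[3] = 0,  b[4] = 9,  b[5] = 18,  b[6] = 15,  b[7] = 18,  b[8] = 21,  b[9] = 0,  b[10] = 21,  b[11] = 12,  b[12] = 15,  b[13] = 12.
Since (b[12], b[13]) = (b[0], b[1]) = (15, 12) (two consecutive terms determine the rest), the sequence is periodic with period 12.
(195 - 0) mod 12 = 3, so b[195] = b[3] = 0.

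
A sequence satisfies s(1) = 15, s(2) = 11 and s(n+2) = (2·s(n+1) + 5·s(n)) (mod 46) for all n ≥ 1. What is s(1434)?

s(1) = 15, s(2) = 11, s(3) = 5, s(4) = 19, s(5) = 17, s(6) = 37, s(7) = 21, s(8) = 43, s(9) = 7, s(10) = 45, s(11) = 33, s(12) = 15, s(13) = 11.
The sequence repeats with period 11.
So s(1434) = s(1 + ((1434-1) mod 11)) = s(4) = 19.

19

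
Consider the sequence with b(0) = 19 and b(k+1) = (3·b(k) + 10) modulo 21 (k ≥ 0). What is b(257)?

10

We have b(0) = 19, b(1) = 4, b(2) = 1, b(3) = 13, b(4) = 7, b(5) = 10, b(6) = 19.
Since b(6) = b(0) = 19, the sequence is periodic with period 6.
(257 - 0) mod 6 = 5, so b(257) = b(5) = 10.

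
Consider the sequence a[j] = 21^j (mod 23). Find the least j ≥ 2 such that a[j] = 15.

3

Listing terms: a[1] = 21; a[2] = 4; a[3] = 15; a[4] = 16; a[5] = 14; a[6] = 18; a[7] = 10; a[8] = 3; a[9] = 17; a[10] = 12; a[11] = 22; a[12] = 2; a[13] = 19; a[14] = 8; a[15] = 7; a[16] = 9; a[17] = 5; a[18] = 13; a[19] = 20; a[20] = 6; a[21] = 11; a[22] = 1; a[23] = 21.
Since a[23] = a[1] = 21, the sequence is periodic with period 22.
The value 15 first appears (with j ≥ 2) at a[3].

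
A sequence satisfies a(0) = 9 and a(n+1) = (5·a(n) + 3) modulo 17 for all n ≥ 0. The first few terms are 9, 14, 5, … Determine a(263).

Computing terms: a(0) = 9,  a(1) = 14,  a(2) = 5,  a(3) = 11,  a(4) = 7,  a(5) = 4,  a(6) = 6,  a(7) = 16,  a(8) = 15,  a(9) = 10,  a(10) = 2,  a(11) = 13,  a(12) = 0,  a(13) = 3,  a(14) = 1,  a(15) = 8,  a(16) = 9.
Since a(16) = a(0) = 9, the sequence is periodic with period 16.
(263 - 0) mod 16 = 7, so a(263) = a(7) = 16.

16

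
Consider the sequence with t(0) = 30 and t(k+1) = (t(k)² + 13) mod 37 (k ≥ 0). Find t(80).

Computing terms: t(0) = 30; t(1) = 25; t(2) = 9; t(3) = 20; t(4) = 6; t(5) = 12; t(6) = 9.
Since t(6) = t(2) = 9, the sequence is eventually periodic: after a pre-period of length 2 it cycles with period 4.
For k ≥ 2, t(k) depends only on (k - 2) mod 4. (80 - 2) mod 4 = 2, so t(80) = t(4) = 6.

6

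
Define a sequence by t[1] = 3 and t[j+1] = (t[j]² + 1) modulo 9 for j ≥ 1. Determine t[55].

5

Listing terms: t[1] = 3, t[2] = 1, t[3] = 2, t[4] = 5, t[5] = 8, t[6] = 2.
Since t[6] = t[3] = 2, the sequence is eventually periodic: after a pre-period of length 2 it cycles with period 3.
For j ≥ 3, t[j] depends only on (j - 3) mod 3. (55 - 3) mod 3 = 1, so t[55] = t[4] = 5.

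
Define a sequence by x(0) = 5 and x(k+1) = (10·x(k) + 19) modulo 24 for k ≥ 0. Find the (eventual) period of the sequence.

3

Computing terms: x(0) = 5; x(1) = 21; x(2) = 13; x(3) = 5.
Since x(3) = x(0) = 5, the sequence is periodic with period 3.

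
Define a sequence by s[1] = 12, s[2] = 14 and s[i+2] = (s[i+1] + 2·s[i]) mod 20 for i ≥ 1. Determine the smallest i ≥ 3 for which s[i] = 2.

We have s[1] = 12,  s[2] = 14,  s[3] = 18,  s[4] = 6,  s[5] = 2,  s[6] = 14,  s[7] = 18.
Since (s[6], s[7]) = (s[2], s[3]) = (14, 18) (two consecutive terms determine the rest), the sequence is eventually periodic: after a pre-period of length 1 it cycles with period 4.
The value 2 first appears (with i ≥ 3) at s[5].

5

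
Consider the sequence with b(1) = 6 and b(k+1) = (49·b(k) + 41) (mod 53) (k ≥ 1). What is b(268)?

Computing terms: b(1) = 6, b(2) = 17, b(3) = 26, b(4) = 43, b(5) = 28, b(6) = 35, b(7) = 7, b(8) = 13, b(9) = 42, b(10) = 32, b(11) = 19, b(12) = 18, b(13) = 22, b(14) = 6.
The sequence repeats with period 13.
So b(268) = b(1 + ((268-1) mod 13)) = b(8) = 13.

13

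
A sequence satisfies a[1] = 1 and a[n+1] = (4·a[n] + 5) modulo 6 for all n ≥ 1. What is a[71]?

3

a[1] = 1, a[2] = 3, a[3] = 5, a[4] = 1.
Since a[4] = a[1] = 1, the sequence is periodic with period 3.
So a[71] = a[1 + ((71-1) mod 3)] = a[2] = 3.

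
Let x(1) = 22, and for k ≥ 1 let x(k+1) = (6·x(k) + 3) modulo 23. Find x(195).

12

x(1) = 22,  x(2) = 20,  x(3) = 8,  x(4) = 5,  x(5) = 10,  x(6) = 17,  x(7) = 13,  x(8) = 12,  x(9) = 6,  x(10) = 16,  x(11) = 7,  x(12) = 22.
Since x(12) = x(1) = 22, the sequence is periodic with period 11.
So x(195) = x(1 + ((195-1) mod 11)) = x(8) = 12.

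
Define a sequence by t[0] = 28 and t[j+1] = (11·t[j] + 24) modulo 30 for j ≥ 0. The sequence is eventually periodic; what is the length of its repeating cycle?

We have t[0] = 28, t[1] = 2, t[2] = 16, t[3] = 20, t[4] = 4, t[5] = 8, t[6] = 22, t[7] = 26, t[8] = 10, t[9] = 14, t[10] = 28.
Since t[10] = t[0] = 28, the sequence is periodic with period 10.

10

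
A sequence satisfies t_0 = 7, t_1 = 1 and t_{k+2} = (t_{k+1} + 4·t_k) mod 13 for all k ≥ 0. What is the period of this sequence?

12

t_0 = 7; t_1 = 1; t_2 = 3; t_3 = 7; t_4 = 6; t_5 = 8; t_6 = 6; t_7 = 12; t_8 = 10; t_9 = 6; t_{10} = 7; t_{11} = 5; t_{12} = 7; t_{13} = 1.
Since (t_{12}, t_{13}) = (t_0, t_1) = (7, 1) (two consecutive terms determine the rest), the sequence is periodic with period 12.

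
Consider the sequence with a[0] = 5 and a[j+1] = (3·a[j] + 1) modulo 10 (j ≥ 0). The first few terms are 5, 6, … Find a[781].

6

a[0] = 5; a[1] = 6; a[2] = 9; a[3] = 8; a[4] = 5.
The sequence repeats with period 4.
So a[781] = a[0 + ((781-0) mod 4)] = a[1] = 6.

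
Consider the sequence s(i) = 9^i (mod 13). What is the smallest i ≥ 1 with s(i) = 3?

Listing terms: s(0) = 1,  s(1) = 9,  s(2) = 3,  s(3) = 1.
The sequence repeats with period 3.
The value 3 first appears (with i ≥ 1) at s(2).

2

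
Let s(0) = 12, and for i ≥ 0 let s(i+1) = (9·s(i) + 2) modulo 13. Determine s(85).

We have s(0) = 12; s(1) = 6; s(2) = 4; s(3) = 12.
Since s(3) = s(0) = 12, the sequence is periodic with period 3.
So s(85) = s(0 + ((85-0) mod 3)) = s(1) = 6.

6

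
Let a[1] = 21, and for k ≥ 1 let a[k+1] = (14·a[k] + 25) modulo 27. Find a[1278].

19

a[1] = 21, a[2] = 22, a[3] = 9, a[4] = 16, a[5] = 6, a[6] = 1, a[7] = 12, a[8] = 4, a[9] = 0, a[10] = 25, a[11] = 24, a[12] = 10, a[13] = 3, a[14] = 13, a[15] = 18, a[16] = 7, a[17] = 15, a[18] = 19, a[19] = 21.
The sequence repeats with period 18.
So a[1278] = a[1 + ((1278-1) mod 18)] = a[18] = 19.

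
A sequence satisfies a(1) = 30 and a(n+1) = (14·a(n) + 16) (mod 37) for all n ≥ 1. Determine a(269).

We have a(1) = 30; a(2) = 29; a(3) = 15; a(4) = 4; a(5) = 35; a(6) = 25; a(7) = 33; a(8) = 34; a(9) = 11; a(10) = 22; a(11) = 28; a(12) = 1; a(13) = 30.
Since a(13) = a(1) = 30, the sequence is periodic with period 12.
So a(269) = a(1 + ((269-1) mod 12)) = a(5) = 35.

35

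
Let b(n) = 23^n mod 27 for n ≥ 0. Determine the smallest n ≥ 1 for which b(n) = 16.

Computing terms: b(0) = 1; b(1) = 23; b(2) = 16; b(3) = 17; b(4) = 13; b(5) = 2; b(6) = 19; b(7) = 5; b(8) = 7; b(9) = 26; b(10) = 4; b(11) = 11; b(12) = 10; b(13) = 14; b(14) = 25; b(15) = 8; b(16) = 22; b(17) = 20; b(18) = 1.
The sequence repeats with period 18.
The value 16 first appears (with n ≥ 1) at b(2).

2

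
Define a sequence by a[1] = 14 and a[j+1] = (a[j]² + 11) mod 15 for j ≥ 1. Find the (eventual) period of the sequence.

6

a[1] = 14,  a[2] = 12,  a[3] = 5,  a[4] = 6,  a[5] = 2,  a[6] = 0,  a[7] = 11,  a[8] = 12.
Since a[8] = a[2] = 12, the sequence is eventually periodic: after a pre-period of length 1 it cycles with period 6.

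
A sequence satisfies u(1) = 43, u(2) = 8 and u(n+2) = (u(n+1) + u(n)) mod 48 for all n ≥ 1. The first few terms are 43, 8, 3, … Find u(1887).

27

We have u(1) = 43,  u(2) = 8,  u(3) = 3,  u(4) = 11,  u(5) = 14,  u(6) = 25,  u(7) = 39,  u(8) = 16,  u(9) = 7,  u(10) = 23,  u(11) = 30,  u(12) = 5,  u(13) = 35,  u(14) = 40,  u(15) = 27,  u(16) = 19,  u(17) = 46,  u(18) = 17,  u(19) = 15,  u(20) = 32,  u(21) = 47,  u(22) = 31,  u(23) = 30,  u(24) = 13,  u(25) = 43,  u(26) = 8.
The sequence repeats with period 24.
So u(1887) = u(1 + ((1887-1) mod 24)) = u(15) = 27.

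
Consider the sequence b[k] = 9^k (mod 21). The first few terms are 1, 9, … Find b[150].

15

We have b[0] = 1, b[1] = 9, b[2] = 18, b[3] = 15, b[4] = 9.
Since b[4] = b[1] = 9, the sequence is eventually periodic: after a pre-period of length 1 it cycles with period 3.
For k ≥ 1, b[k] depends only on (k - 1) mod 3. (150 - 1) mod 3 = 2, so b[150] = b[3] = 15.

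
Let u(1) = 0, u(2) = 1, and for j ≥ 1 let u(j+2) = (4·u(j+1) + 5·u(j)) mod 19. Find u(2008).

We have u(1) = 0, u(2) = 1, u(3) = 4, u(4) = 2, u(5) = 9, u(6) = 8, u(7) = 1, u(8) = 6, u(9) = 10, u(10) = 13, u(11) = 7, u(12) = 17, u(13) = 8, u(14) = 3, u(15) = 14, u(16) = 14, u(17) = 12, u(18) = 4, u(19) = 0, u(20) = 1.
The sequence repeats with period 18.
So u(2008) = u(1 + ((2008-1) mod 18)) = u(10) = 13.

13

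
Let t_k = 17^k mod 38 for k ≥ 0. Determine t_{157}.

t_0 = 1, t_1 = 17, t_2 = 23, t_3 = 11, t_4 = 35, t_5 = 25, t_6 = 7, t_7 = 5, t_8 = 9, t_9 = 1.
Since t_9 = t_0 = 1, the sequence is periodic with period 9.
So t_{157} = t_{0 + ((157-0) mod 9)} = t_4 = 35.

35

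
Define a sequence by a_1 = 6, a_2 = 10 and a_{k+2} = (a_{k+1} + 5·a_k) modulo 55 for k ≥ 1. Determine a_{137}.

Computing terms: a_1 = 6; a_2 = 10; a_3 = 40; a_4 = 35; a_5 = 15; a_6 = 25; a_7 = 45; a_8 = 5; a_9 = 10; a_{10} = 35; a_{11} = 30; a_{12} = 40; a_{13} = 25; a_{14} = 5; a_{15} = 20; a_{16} = 45; a_{17} = 35; a_{18} = 40; a_{19} = 50; a_{20} = 30; a_{21} = 5; a_{22} = 45; a_{23} = 15; a_{24} = 20; a_{25} = 40; a_{26} = 30; a_{27} = 10; a_{28} = 50; a_{29} = 45; a_{30} = 20; a_{31} = 25; a_{32} = 15; a_{33} = 30; a_{34} = 50; a_{35} = 35; a_{36} = 10; a_{37} = 20; a_{38} = 15; a_{39} = 5; a_{40} = 25; a_{41} = 50; a_{42} = 10; a_{43} = 40.
Since (a_{42}, a_{43}) = (a_2, a_3) = (10, 40) (two consecutive terms determine the rest), the sequence is eventually periodic: after a pre-period of length 1 it cycles with period 40.
For k ≥ 2, a_k depends only on (k - 2) mod 40. (137 - 2) mod 40 = 15, so a_{137} = a_{17} = 35.

35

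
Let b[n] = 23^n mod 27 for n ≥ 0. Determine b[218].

We have b[0] = 1,  b[1] = 23,  b[2] = 16,  b[3] = 17,  b[4] = 13,  b[5] = 2,  b[6] = 19,  b[7] = 5,  b[8] = 7,  b[9] = 26,  b[10] = 4,  b[11] = 11,  b[12] = 10,  b[13] = 14,  b[14] = 25,  b[15] = 8,  b[16] = 22,  b[17] = 20,  b[18] = 1.
Since b[18] = b[0] = 1, the sequence is periodic with period 18.
(218 - 0) mod 18 = 2, so b[218] = b[2] = 16.

16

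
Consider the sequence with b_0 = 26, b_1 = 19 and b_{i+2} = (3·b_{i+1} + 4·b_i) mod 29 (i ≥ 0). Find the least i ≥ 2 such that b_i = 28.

Listing terms: b_0 = 26, b_1 = 19, b_2 = 16, b_3 = 8, b_4 = 1, b_5 = 6, b_6 = 22, b_7 = 3, b_8 = 10, b_9 = 13, b_{10} = 21, b_{11} = 28, b_{12} = 23, b_{13} = 7, b_{14} = 26, b_{15} = 19.
Since (b_{14}, b_{15}) = (b_0, b_1) = (26, 19) (two consecutive terms determine the rest), the sequence is periodic with period 14.
The value 28 first appears (with i ≥ 2) at b_{11}.

11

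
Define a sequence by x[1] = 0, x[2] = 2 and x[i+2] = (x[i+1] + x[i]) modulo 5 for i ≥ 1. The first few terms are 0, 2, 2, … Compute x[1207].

Computing terms: x[1] = 0; x[2] = 2; x[3] = 2; x[4] = 4; x[5] = 1; x[6] = 0; x[7] = 1; x[8] = 1; x[9] = 2; x[10] = 3; x[11] = 0; x[12] = 3; x[13] = 3; x[14] = 1; x[15] = 4; x[16] = 0; x[17] = 4; x[18] = 4; x[19] = 3; x[20] = 2; x[21] = 0; x[22] = 2.
Since (x[21], x[22]) = (x[1], x[2]) = (0, 2) (two consecutive terms determine the rest), the sequence is periodic with period 20.
So x[1207] = x[1 + ((1207-1) mod 20)] = x[7] = 1.

1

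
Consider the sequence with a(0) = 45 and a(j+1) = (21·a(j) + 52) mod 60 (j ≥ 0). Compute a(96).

37

a(0) = 45, a(1) = 37, a(2) = 49, a(3) = 1, a(4) = 13, a(5) = 25, a(6) = 37.
Since a(6) = a(1) = 37, the sequence is eventually periodic: after a pre-period of length 1 it cycles with period 5.
For j ≥ 1, a(j) depends only on (j - 1) mod 5. (96 - 1) mod 5 = 0, so a(96) = a(1) = 37.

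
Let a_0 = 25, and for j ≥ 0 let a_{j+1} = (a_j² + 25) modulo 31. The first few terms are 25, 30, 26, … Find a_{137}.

a_0 = 25; a_1 = 30; a_2 = 26; a_3 = 19; a_4 = 14; a_5 = 4; a_6 = 10; a_7 = 1; a_8 = 26.
Since a_8 = a_2 = 26, the sequence is eventually periodic: after a pre-period of length 2 it cycles with period 6.
For j ≥ 2, a_j depends only on (j - 2) mod 6. (137 - 2) mod 6 = 3, so a_{137} = a_5 = 4.

4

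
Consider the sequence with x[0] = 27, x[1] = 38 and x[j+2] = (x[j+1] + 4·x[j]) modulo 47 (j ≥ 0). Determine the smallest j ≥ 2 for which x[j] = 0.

39

Computing terms: x[0] = 27; x[1] = 38; x[2] = 5; x[3] = 16; x[4] = 36; x[5] = 6; x[6] = 9; x[7] = 33; x[8] = 22; x[9] = 13; x[10] = 7; x[11] = 12; x[12] = 40; x[13] = 41; x[14] = 13; x[15] = 36; x[16] = 41; x[17] = 44; x[18] = 20; x[19] = 8; x[20] = 41; x[21] = 26; x[22] = 2; x[23] = 12; x[24] = 20; x[25] = 21; x[26] = 7; x[27] = 44; x[28] = 25; x[29] = 13; x[30] = 19; x[31] = 24; x[32] = 6; x[33] = 8; x[34] = 32; x[35] = 17; x[36] = 4; x[37] = 25; x[38] = 41; x[39] = 0; x[40] = 23; x[41] = 23; x[42] = 21; x[43] = 19; x[44] = 9; x[45] = 38; x[46] = 27; x[47] = 38.
The sequence repeats with period 46.
The value 0 first appears (with j ≥ 2) at x[39].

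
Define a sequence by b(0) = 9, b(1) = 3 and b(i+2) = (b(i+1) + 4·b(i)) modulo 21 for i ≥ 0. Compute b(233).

Listing terms: b(0) = 9,  b(1) = 3,  b(2) = 18,  b(3) = 9,  b(4) = 18,  b(5) = 12,  b(6) = 0,  b(7) = 6,  b(8) = 6,  b(9) = 9,  b(10) = 12,  b(11) = 6,  b(12) = 12,  b(13) = 15,  b(14) = 0,  b(15) = 18,  b(16) = 18,  b(17) = 6,  b(18) = 15,  b(19) = 18,  b(20) = 15,  b(21) = 3,  b(22) = 0,  b(23) = 12,  b(24) = 12,  b(25) = 18,  b(26) = 3,  b(27) = 12,  b(28) = 3,  b(29) = 9,  b(30) = 0,  b(31) = 15,  b(32) = 15,  b(33) = 12,  b(34) = 9,  b(35) = 15,  b(36) = 9,  b(37) = 6,  b(38) = 0,  b(39) = 3,  b(40) = 3,  b(41) = 15,  b(42) = 6,  b(43) = 3,  b(44) = 6,  b(45) = 18,  b(46) = 0,  b(47) = 9,  b(48) = 9,  b(49) = 3.
Since (b(48), b(49)) = (b(0), b(1)) = (9, 3) (two consecutive terms determine the rest), the sequence is periodic with period 48.
So b(233) = b(0 + ((233-0) mod 48)) = b(41) = 15.

15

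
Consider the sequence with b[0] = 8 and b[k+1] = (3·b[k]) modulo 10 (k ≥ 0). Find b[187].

We have b[0] = 8,  b[1] = 4,  b[2] = 2,  b[3] = 6,  b[4] = 8.
The sequence repeats with period 4.
(187 - 0) mod 4 = 3, so b[187] = b[3] = 6.

6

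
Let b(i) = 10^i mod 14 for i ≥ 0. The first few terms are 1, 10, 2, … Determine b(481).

10

We have b(0) = 1; b(1) = 10; b(2) = 2; b(3) = 6; b(4) = 4; b(5) = 12; b(6) = 8; b(7) = 10.
Since b(7) = b(1) = 10, the sequence is eventually periodic: after a pre-period of length 1 it cycles with period 6.
For i ≥ 1, b(i) depends only on (i - 1) mod 6. (481 - 1) mod 6 = 0, so b(481) = b(1) = 10.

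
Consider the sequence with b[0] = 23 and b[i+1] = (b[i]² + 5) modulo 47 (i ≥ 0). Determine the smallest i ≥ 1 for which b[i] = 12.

We have b[0] = 23, b[1] = 17, b[2] = 12, b[3] = 8, b[4] = 22, b[5] = 19, b[6] = 37, b[7] = 11, b[8] = 32, b[9] = 42, b[10] = 30, b[11] = 12.
Since b[11] = b[2] = 12, the sequence is eventually periodic: after a pre-period of length 2 it cycles with period 9.
The value 12 first appears (with i ≥ 1) at b[2].

2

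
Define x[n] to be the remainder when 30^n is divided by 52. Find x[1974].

x[1] = 30, x[2] = 16, x[3] = 12, x[4] = 48, x[5] = 36, x[6] = 40, x[7] = 4, x[8] = 16.
Since x[8] = x[2] = 16, the sequence is eventually periodic: after a pre-period of length 1 it cycles with period 6.
For n ≥ 2, x[n] depends only on (n - 2) mod 6. (1974 - 2) mod 6 = 4, so x[1974] = x[6] = 40.

40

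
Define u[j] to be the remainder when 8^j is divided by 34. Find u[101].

26

Computing terms: u[1] = 8, u[2] = 30, u[3] = 2, u[4] = 16, u[5] = 26, u[6] = 4, u[7] = 32, u[8] = 18, u[9] = 8.
The sequence repeats with period 8.
(101 - 1) mod 8 = 4, so u[101] = u[5] = 26.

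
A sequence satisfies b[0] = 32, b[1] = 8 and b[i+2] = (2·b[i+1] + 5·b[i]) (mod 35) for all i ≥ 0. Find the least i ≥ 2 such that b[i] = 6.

b[0] = 32,  b[1] = 8,  b[2] = 1,  b[3] = 7,  b[4] = 19,  b[5] = 3,  b[6] = 31,  b[7] = 7,  b[8] = 29,  b[9] = 23,  b[10] = 16,  b[11] = 7,  b[12] = 24,  b[13] = 13,  b[14] = 6,  b[15] = 7,  b[16] = 9,  b[17] = 18,  b[18] = 11,  b[19] = 7,  b[20] = 34,  b[21] = 33,  b[22] = 26,  b[23] = 7,  b[24] = 4,  b[25] = 8,  b[26] = 1.
Since (b[25], b[26]) = (b[1], b[2]) = (8, 1) (two consecutive terms determine the rest), the sequence is eventually periodic: after a pre-period of length 1 it cycles with period 24.
The value 6 first appears (with i ≥ 2) at b[14].

14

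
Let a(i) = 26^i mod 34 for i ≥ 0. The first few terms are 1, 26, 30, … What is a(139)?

32

a(0) = 1, a(1) = 26, a(2) = 30, a(3) = 32, a(4) = 16, a(5) = 8, a(6) = 4, a(7) = 2, a(8) = 18, a(9) = 26.
Since a(9) = a(1) = 26, the sequence is eventually periodic: after a pre-period of length 1 it cycles with period 8.
For i ≥ 1, a(i) depends only on (i - 1) mod 8. (139 - 1) mod 8 = 2, so a(139) = a(3) = 32.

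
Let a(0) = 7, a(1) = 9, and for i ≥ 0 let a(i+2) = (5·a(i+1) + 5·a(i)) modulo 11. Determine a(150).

Computing terms: a(0) = 7, a(1) = 9, a(2) = 3, a(3) = 5, a(4) = 7, a(5) = 5, a(6) = 5, a(7) = 6, a(8) = 0, a(9) = 8, a(10) = 7, a(11) = 9.
The sequence repeats with period 10.
So a(150) = a(0 + ((150-0) mod 10)) = a(0) = 7.

7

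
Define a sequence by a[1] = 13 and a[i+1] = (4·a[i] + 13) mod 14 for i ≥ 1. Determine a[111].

7

We have a[1] = 13,  a[2] = 9,  a[3] = 7,  a[4] = 13.
The sequence repeats with period 3.
So a[111] = a[1 + ((111-1) mod 3)] = a[3] = 7.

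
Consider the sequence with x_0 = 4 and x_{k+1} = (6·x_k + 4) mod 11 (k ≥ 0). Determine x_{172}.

We have x_0 = 4; x_1 = 6; x_2 = 7; x_3 = 2; x_4 = 5; x_5 = 1; x_6 = 10; x_7 = 9; x_8 = 3; x_9 = 0; x_{10} = 4.
Since x_{10} = x_0 = 4, the sequence is periodic with period 10.
(172 - 0) mod 10 = 2, so x_{172} = x_2 = 7.

7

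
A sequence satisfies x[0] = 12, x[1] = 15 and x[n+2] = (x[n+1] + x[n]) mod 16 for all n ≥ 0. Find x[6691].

11

x[0] = 12; x[1] = 15; x[2] = 11; x[3] = 10; x[4] = 5; x[5] = 15; x[6] = 4; x[7] = 3; x[8] = 7; x[9] = 10; x[10] = 1; x[11] = 11; x[12] = 12; x[13] = 7; x[14] = 3; x[15] = 10; x[16] = 13; x[17] = 7; x[18] = 4; x[19] = 11; x[20] = 15; x[21] = 10; x[22] = 9; x[23] = 3; x[24] = 12; x[25] = 15.
Since (x[24], x[25]) = (x[0], x[1]) = (12, 15) (two consecutive terms determine the rest), the sequence is periodic with period 24.
(6691 - 0) mod 24 = 19, so x[6691] = x[19] = 11.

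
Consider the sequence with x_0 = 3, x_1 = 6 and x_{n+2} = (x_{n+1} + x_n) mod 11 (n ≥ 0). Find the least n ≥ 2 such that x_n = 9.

2

We have x_0 = 3; x_1 = 6; x_2 = 9; x_3 = 4; x_4 = 2; x_5 = 6; x_6 = 8; x_7 = 3; x_8 = 0; x_9 = 3; x_{10} = 3; x_{11} = 6.
Since (x_{10}, x_{11}) = (x_0, x_1) = (3, 6) (two consecutive terms determine the rest), the sequence is periodic with period 10.
The value 9 first appears (with n ≥ 2) at x_2.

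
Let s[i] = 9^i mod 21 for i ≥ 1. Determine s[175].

9

Computing terms: s[1] = 9,  s[2] = 18,  s[3] = 15,  s[4] = 9.
The sequence repeats with period 3.
So s[175] = s[1 + ((175-1) mod 3)] = s[1] = 9.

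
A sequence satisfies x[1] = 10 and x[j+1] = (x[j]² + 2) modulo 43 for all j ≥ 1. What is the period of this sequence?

5

Computing terms: x[1] = 10,  x[2] = 16,  x[3] = 0,  x[4] = 2,  x[5] = 6,  x[6] = 38,  x[7] = 27,  x[8] = 0.
Since x[8] = x[3] = 0, the sequence is eventually periodic: after a pre-period of length 2 it cycles with period 5.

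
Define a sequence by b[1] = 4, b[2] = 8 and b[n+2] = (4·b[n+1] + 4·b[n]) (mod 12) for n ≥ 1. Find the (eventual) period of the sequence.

8

We have b[1] = 4; b[2] = 8; b[3] = 0; b[4] = 8; b[5] = 8; b[6] = 4; b[7] = 0; b[8] = 4; b[9] = 4; b[10] = 8.
Since (b[9], b[10]) = (b[1], b[2]) = (4, 8) (two consecutive terms determine the rest), the sequence is periodic with period 8.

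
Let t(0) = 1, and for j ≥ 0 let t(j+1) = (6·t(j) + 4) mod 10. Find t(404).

We have t(0) = 1, t(1) = 0, t(2) = 4, t(3) = 8, t(4) = 2, t(5) = 6, t(6) = 0.
Since t(6) = t(1) = 0, the sequence is eventually periodic: after a pre-period of length 1 it cycles with period 5.
For j ≥ 1, t(j) depends only on (j - 1) mod 5. (404 - 1) mod 5 = 3, so t(404) = t(4) = 2.

2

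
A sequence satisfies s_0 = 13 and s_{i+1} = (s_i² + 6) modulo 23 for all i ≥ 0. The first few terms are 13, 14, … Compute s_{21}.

9

Listing terms: s_0 = 13,  s_1 = 14,  s_2 = 18,  s_3 = 8,  s_4 = 1,  s_5 = 7,  s_6 = 9,  s_7 = 18.
Since s_7 = s_2 = 18, the sequence is eventually periodic: after a pre-period of length 2 it cycles with period 5.
For i ≥ 2, s_i depends only on (i - 2) mod 5. (21 - 2) mod 5 = 4, so s_{21} = s_6 = 9.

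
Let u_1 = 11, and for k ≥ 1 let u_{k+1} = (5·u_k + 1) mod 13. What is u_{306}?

4

Computing terms: u_1 = 11,  u_2 = 4,  u_3 = 8,  u_4 = 2,  u_5 = 11.
The sequence repeats with period 4.
(306 - 1) mod 4 = 1, so u_{306} = u_2 = 4.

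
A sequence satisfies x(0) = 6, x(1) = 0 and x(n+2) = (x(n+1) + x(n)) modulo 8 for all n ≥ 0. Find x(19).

0

Listing terms: x(0) = 6,  x(1) = 0,  x(2) = 6,  x(3) = 6,  x(4) = 4,  x(5) = 2,  x(6) = 6,  x(7) = 0.
Since (x(6), x(7)) = (x(0), x(1)) = (6, 0) (two consecutive terms determine the rest), the sequence is periodic with period 6.
(19 - 0) mod 6 = 1, so x(19) = x(1) = 0.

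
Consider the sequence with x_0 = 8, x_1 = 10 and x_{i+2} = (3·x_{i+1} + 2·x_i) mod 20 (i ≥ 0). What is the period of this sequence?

24

We have x_0 = 8; x_1 = 10; x_2 = 6; x_3 = 18; x_4 = 6; x_5 = 14; x_6 = 14; x_7 = 10; x_8 = 18; x_9 = 14; x_{10} = 18; x_{11} = 2; x_{12} = 2; x_{13} = 10; x_{14} = 14; x_{15} = 2; x_{16} = 14; x_{17} = 6; x_{18} = 6; x_{19} = 10; x_{20} = 2; x_{21} = 6; x_{22} = 2; x_{23} = 18; x_{24} = 18; x_{25} = 10; x_{26} = 6.
Since (x_{25}, x_{26}) = (x_1, x_2) = (10, 6) (two consecutive terms determine the rest), the sequence is eventually periodic: after a pre-period of length 1 it cycles with period 24.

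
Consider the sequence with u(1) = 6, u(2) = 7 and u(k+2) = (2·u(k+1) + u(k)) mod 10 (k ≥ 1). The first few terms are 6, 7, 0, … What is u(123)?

0

Computing terms: u(1) = 6, u(2) = 7, u(3) = 0, u(4) = 7, u(5) = 4, u(6) = 5, u(7) = 4, u(8) = 3, u(9) = 0, u(10) = 3, u(11) = 6, u(12) = 5, u(13) = 6, u(14) = 7.
The sequence repeats with period 12.
So u(123) = u(1 + ((123-1) mod 12)) = u(3) = 0.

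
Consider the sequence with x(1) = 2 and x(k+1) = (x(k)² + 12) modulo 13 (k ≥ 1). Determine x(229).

Listing terms: x(1) = 2,  x(2) = 3,  x(3) = 8,  x(4) = 11,  x(5) = 3.
Since x(5) = x(2) = 3, the sequence is eventually periodic: after a pre-period of length 1 it cycles with period 3.
For k ≥ 2, x(k) depends only on (k - 2) mod 3. (229 - 2) mod 3 = 2, so x(229) = x(4) = 11.

11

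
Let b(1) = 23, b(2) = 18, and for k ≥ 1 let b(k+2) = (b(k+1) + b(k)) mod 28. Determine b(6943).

Listing terms: b(1) = 23,  b(2) = 18,  b(3) = 13,  b(4) = 3,  b(5) = 16,  b(6) = 19,  b(7) = 7,  b(8) = 26,  b(9) = 5,  b(10) = 3,  b(11) = 8,  b(12) = 11,  b(13) = 19,  b(14) = 2,  b(15) = 21,  b(16) = 23,  b(17) = 16,  b(18) = 11,  b(19) = 27,  b(20) = 10,  b(21) = 9,  b(22) = 19,  b(23) = 0,  b(24) = 19,  b(25) = 19,  b(26) = 10,  b(27) = 1,  b(28) = 11,  b(29) = 12,  b(30) = 23,  b(31) = 7,  b(32) = 2,  b(33) = 9,  b(34) = 11,  b(35) = 20,  b(36) = 3,  b(37) = 23,  b(38) = 26,  b(39) = 21,  b(40) = 19,  b(41) = 12,  b(42) = 3,  b(43) = 15,  b(44) = 18,  b(45) = 5,  b(46) = 23,  b(47) = 0,  b(48) = 23,  b(49) = 23,  b(50) = 18.
Since (b(49), b(50)) = (b(1), b(2)) = (23, 18) (two consecutive terms determine the rest), the sequence is periodic with period 48.
(6943 - 1) mod 48 = 30, so b(6943) = b(31) = 7.

7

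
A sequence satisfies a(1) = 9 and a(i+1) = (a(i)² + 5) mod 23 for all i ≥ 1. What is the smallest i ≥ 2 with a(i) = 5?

We have a(1) = 9; a(2) = 17; a(3) = 18; a(4) = 7; a(5) = 8; a(6) = 0; a(7) = 5; a(8) = 7.
Since a(8) = a(4) = 7, the sequence is eventually periodic: after a pre-period of length 3 it cycles with period 4.
The value 5 first appears (with i ≥ 2) at a(7).

7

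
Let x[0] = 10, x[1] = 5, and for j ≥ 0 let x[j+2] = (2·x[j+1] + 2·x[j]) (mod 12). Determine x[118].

8

We have x[0] = 10; x[1] = 5; x[2] = 6; x[3] = 10; x[4] = 8; x[5] = 0; x[6] = 4; x[7] = 8; x[8] = 0.
Since (x[7], x[8]) = (x[4], x[5]) = (8, 0) (two consecutive terms determine the rest), the sequence is eventually periodic: after a pre-period of length 4 it cycles with period 3.
For j ≥ 4, x[j] depends only on (j - 4) mod 3. (118 - 4) mod 3 = 0, so x[118] = x[4] = 8.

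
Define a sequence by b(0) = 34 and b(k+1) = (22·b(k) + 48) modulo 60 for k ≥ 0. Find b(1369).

Computing terms: b(0) = 34,  b(1) = 16,  b(2) = 40,  b(3) = 28,  b(4) = 4,  b(5) = 16.
Since b(5) = b(1) = 16, the sequence is eventually periodic: after a pre-period of length 1 it cycles with period 4.
For k ≥ 1, b(k) depends only on (k - 1) mod 4. (1369 - 1) mod 4 = 0, so b(1369) = b(1) = 16.

16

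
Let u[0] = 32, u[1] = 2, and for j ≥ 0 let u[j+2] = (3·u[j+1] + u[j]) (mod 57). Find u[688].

17

Computing terms: u[0] = 32,  u[1] = 2,  u[2] = 38,  u[3] = 2,  u[4] = 44,  u[5] = 20,  u[6] = 47,  u[7] = 47,  u[8] = 17,  u[9] = 41,  u[10] = 26,  u[11] = 5,  u[12] = 41,  u[13] = 14,  u[14] = 26,  u[15] = 35,  u[16] = 17,  u[17] = 29,  u[18] = 47,  u[19] = 56,  u[20] = 44,  u[21] = 17,  u[22] = 38,  u[23] = 17,  u[24] = 32,  u[25] = 56,  u[26] = 29,  u[27] = 29,  u[28] = 2,  u[29] = 35,  u[30] = 50,  u[31] = 14,  u[32] = 35,  u[33] = 5,  u[34] = 50,  u[35] = 41,  u[36] = 2,  u[37] = 47,  u[38] = 29,  u[39] = 20,  u[40] = 32,  u[41] = 2.
The sequence repeats with period 40.
(688 - 0) mod 40 = 8, so u[688] = u[8] = 17.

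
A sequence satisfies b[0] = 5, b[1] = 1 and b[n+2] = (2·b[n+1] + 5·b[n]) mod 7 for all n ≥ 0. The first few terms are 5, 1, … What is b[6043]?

5

b[0] = 5,  b[1] = 1,  b[2] = 6,  b[3] = 3,  b[4] = 1,  b[5] = 3,  b[6] = 4,  b[7] = 2,  b[8] = 3,  b[9] = 2,  b[10] = 5,  b[11] = 6,  b[12] = 2,  b[13] = 6,  b[14] = 1,  b[15] = 4,  b[16] = 6,  b[17] = 4,  b[18] = 3,  b[19] = 5,  b[20] = 4,  b[21] = 5,  b[22] = 2,  b[23] = 1,  b[24] = 5,  b[25] = 1.
Since (b[24], b[25]) = (b[0], b[1]) = (5, 1) (two consecutive terms determine the rest), the sequence is periodic with period 24.
So b[6043] = b[0 + ((6043-0) mod 24)] = b[19] = 5.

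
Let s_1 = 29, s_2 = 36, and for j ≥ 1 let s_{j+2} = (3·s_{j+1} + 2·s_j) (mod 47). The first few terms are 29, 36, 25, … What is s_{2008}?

21

We have s_1 = 29, s_2 = 36, s_3 = 25, s_4 = 6, s_5 = 21, s_6 = 28, s_7 = 32, s_8 = 11, s_9 = 3, s_{10} = 31, s_{11} = 5, s_{12} = 30, s_{13} = 6, s_{14} = 31, s_{15} = 11, s_{16} = 1, s_{17} = 25, s_{18} = 30, s_{19} = 46, s_{20} = 10, s_{21} = 28, s_{22} = 10, s_{23} = 39, s_{24} = 43, s_{25} = 19, s_{26} = 2, s_{27} = 44, s_{28} = 42, s_{29} = 26, s_{30} = 21, s_{31} = 21, s_{32} = 11, s_{33} = 28, s_{34} = 12, s_{35} = 45, s_{36} = 18, s_{37} = 3, s_{38} = 45, s_{39} = 0, s_{40} = 43, s_{41} = 35, s_{42} = 3, s_{43} = 32, s_{44} = 8, s_{45} = 41, s_{46} = 45, s_{47} = 29, s_{48} = 36.
The sequence repeats with period 46.
So s_{2008} = s_{1 + ((2008-1) mod 46)} = s_{30} = 21.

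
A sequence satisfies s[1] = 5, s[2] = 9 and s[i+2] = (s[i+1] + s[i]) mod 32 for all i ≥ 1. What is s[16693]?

29

Computing terms: s[1] = 5; s[2] = 9; s[3] = 14; s[4] = 23; s[5] = 5; s[6] = 28; s[7] = 1; s[8] = 29; s[9] = 30; s[10] = 27; s[11] = 25; s[12] = 20; s[13] = 13; s[14] = 1; s[15] = 14; s[16] = 15; s[17] = 29; s[18] = 12; s[19] = 9; s[20] = 21; s[21] = 30; s[22] = 19; s[23] = 17; s[24] = 4; s[25] = 21; s[26] = 25; s[27] = 14; s[28] = 7; s[29] = 21; s[30] = 28; s[31] = 17; s[32] = 13; s[33] = 30; s[34] = 11; s[35] = 9; s[36] = 20; s[37] = 29; s[38] = 17; s[39] = 14; s[40] = 31; s[41] = 13; s[42] = 12; s[43] = 25; s[44] = 5; s[45] = 30; s[46] = 3; s[47] = 1; s[48] = 4; s[49] = 5; s[50] = 9.
Since (s[49], s[50]) = (s[1], s[2]) = (5, 9) (two consecutive terms determine the rest), the sequence is periodic with period 48.
So s[16693] = s[1 + ((16693-1) mod 48)] = s[37] = 29.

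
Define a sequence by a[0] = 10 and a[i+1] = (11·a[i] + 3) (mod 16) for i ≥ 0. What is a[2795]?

Listing terms: a[0] = 10, a[1] = 1, a[2] = 14, a[3] = 13, a[4] = 2, a[5] = 9, a[6] = 6, a[7] = 5, a[8] = 10.
The sequence repeats with period 8.
(2795 - 0) mod 8 = 3, so a[2795] = a[3] = 13.

13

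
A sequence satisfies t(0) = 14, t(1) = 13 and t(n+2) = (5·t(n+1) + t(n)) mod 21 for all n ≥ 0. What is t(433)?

13

Computing terms: t(0) = 14; t(1) = 13; t(2) = 16; t(3) = 9; t(4) = 19; t(5) = 20; t(6) = 14; t(7) = 6; t(8) = 2; t(9) = 16; t(10) = 19; t(11) = 6; t(12) = 7; t(13) = 20; t(14) = 2; t(15) = 9; t(16) = 5; t(17) = 13; t(18) = 7; t(19) = 6; t(20) = 16; t(21) = 2; t(22) = 5; t(23) = 6; t(24) = 14; t(25) = 13.
The sequence repeats with period 24.
(433 - 0) mod 24 = 1, so t(433) = t(1) = 13.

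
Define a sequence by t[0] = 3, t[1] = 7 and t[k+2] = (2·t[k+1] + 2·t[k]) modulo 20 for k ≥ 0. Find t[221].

4

Listing terms: t[0] = 3,  t[1] = 7,  t[2] = 0,  t[3] = 14,  t[4] = 8,  t[5] = 4,  t[6] = 4,  t[7] = 16,  t[8] = 0,  t[9] = 12,  t[10] = 4,  t[11] = 12,  t[12] = 12,  t[13] = 8,  t[14] = 0,  t[15] = 16,  t[16] = 12,  t[17] = 16,  t[18] = 16,  t[19] = 4,  t[20] = 0,  t[21] = 8,  t[22] = 16,  t[23] = 8,  t[24] = 8,  t[25] = 12,  t[26] = 0,  t[27] = 4,  t[28] = 8,  t[29] = 4.
Since (t[28], t[29]) = (t[4], t[5]) = (8, 4) (two consecutive terms determine the rest), the sequence is eventually periodic: after a pre-period of length 4 it cycles with period 24.
For k ≥ 4, t[k] depends only on (k - 4) mod 24. (221 - 4) mod 24 = 1, so t[221] = t[5] = 4.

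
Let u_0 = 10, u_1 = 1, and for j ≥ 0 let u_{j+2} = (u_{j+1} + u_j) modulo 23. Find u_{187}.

17

Listing terms: u_0 = 10, u_1 = 1, u_2 = 11, u_3 = 12, u_4 = 0, u_5 = 12, u_6 = 12, u_7 = 1, u_8 = 13, u_9 = 14, u_{10} = 4, u_{11} = 18, u_{12} = 22, u_{13} = 17, u_{14} = 16, u_{15} = 10, u_{16} = 3, u_{17} = 13, u_{18} = 16, u_{19} = 6, u_{20} = 22, u_{21} = 5, u_{22} = 4, u_{23} = 9, u_{24} = 13, u_{25} = 22, u_{26} = 12, u_{27} = 11, u_{28} = 0, u_{29} = 11, u_{30} = 11, u_{31} = 22, u_{32} = 10, u_{33} = 9, u_{34} = 19, u_{35} = 5, u_{36} = 1, u_{37} = 6, u_{38} = 7, u_{39} = 13, u_{40} = 20, u_{41} = 10, u_{42} = 7, u_{43} = 17, u_{44} = 1, u_{45} = 18, u_{46} = 19, u_{47} = 14, u_{48} = 10, u_{49} = 1.
The sequence repeats with period 48.
(187 - 0) mod 48 = 43, so u_{187} = u_{43} = 17.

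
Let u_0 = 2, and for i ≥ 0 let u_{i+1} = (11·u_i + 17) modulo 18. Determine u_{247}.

u_0 = 2; u_1 = 3; u_2 = 14; u_3 = 9; u_4 = 8; u_5 = 15; u_6 = 2.
The sequence repeats with period 6.
(247 - 0) mod 6 = 1, so u_{247} = u_1 = 3.

3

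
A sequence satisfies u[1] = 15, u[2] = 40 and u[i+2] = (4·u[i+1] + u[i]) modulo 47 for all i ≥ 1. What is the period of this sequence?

We have u[1] = 15,  u[2] = 40,  u[3] = 34,  u[4] = 35,  u[5] = 33,  u[6] = 26,  u[7] = 43,  u[8] = 10,  u[9] = 36,  u[10] = 13,  u[11] = 41,  u[12] = 36,  u[13] = 44,  u[14] = 24,  u[15] = 46,  u[16] = 20,  u[17] = 32,  u[18] = 7,  u[19] = 13,  u[20] = 12,  u[21] = 14,  u[22] = 21,  u[23] = 4,  u[24] = 37,  u[25] = 11,  u[26] = 34,  u[27] = 6,  u[28] = 11,  u[29] = 3,  u[30] = 23,  u[31] = 1,  u[32] = 27,  u[33] = 15,  u[34] = 40.
Since (u[33], u[34]) = (u[1], u[2]) = (15, 40) (two consecutive terms determine the rest), the sequence is periodic with period 32.

32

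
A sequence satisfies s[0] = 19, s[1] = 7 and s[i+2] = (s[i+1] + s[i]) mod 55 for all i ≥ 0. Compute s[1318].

31

Computing terms: s[0] = 19; s[1] = 7; s[2] = 26; s[3] = 33; s[4] = 4; s[5] = 37; s[6] = 41; s[7] = 23; s[8] = 9; s[9] = 32; s[10] = 41; s[11] = 18; s[12] = 4; s[13] = 22; s[14] = 26; s[15] = 48; s[16] = 19; s[17] = 12; s[18] = 31; s[19] = 43; s[20] = 19; s[21] = 7.
The sequence repeats with period 20.
So s[1318] = s[0 + ((1318-0) mod 20)] = s[18] = 31.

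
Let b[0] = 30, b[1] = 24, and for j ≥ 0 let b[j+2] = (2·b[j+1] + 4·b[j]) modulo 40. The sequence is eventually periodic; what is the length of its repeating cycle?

We have b[0] = 30; b[1] = 24; b[2] = 8; b[3] = 32; b[4] = 16; b[5] = 0; b[6] = 24; b[7] = 8.
Since (b[6], b[7]) = (b[1], b[2]) = (24, 8) (two consecutive terms determine the rest), the sequence is eventually periodic: after a pre-period of length 1 it cycles with period 5.

5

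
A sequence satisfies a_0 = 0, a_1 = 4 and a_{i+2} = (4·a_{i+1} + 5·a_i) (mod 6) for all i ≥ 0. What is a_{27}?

0

Computing terms: a_0 = 0; a_1 = 4; a_2 = 4; a_3 = 0; a_4 = 2; a_5 = 2; a_6 = 0; a_7 = 4.
The sequence repeats with period 6.
So a_{27} = a_{0 + ((27-0) mod 6)} = a_3 = 0.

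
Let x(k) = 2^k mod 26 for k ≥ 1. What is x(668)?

22

x(1) = 2,  x(2) = 4,  x(3) = 8,  x(4) = 16,  x(5) = 6,  x(6) = 12,  x(7) = 24,  x(8) = 22,  x(9) = 18,  x(10) = 10,  x(11) = 20,  x(12) = 14,  x(13) = 2.
Since x(13) = x(1) = 2, the sequence is periodic with period 12.
So x(668) = x(1 + ((668-1) mod 12)) = x(8) = 22.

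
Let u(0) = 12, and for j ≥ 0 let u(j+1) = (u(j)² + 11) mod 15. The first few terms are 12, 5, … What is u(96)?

Listing terms: u(0) = 12; u(1) = 5; u(2) = 6; u(3) = 2; u(4) = 0; u(5) = 11; u(6) = 12.
Since u(6) = u(0) = 12, the sequence is periodic with period 6.
(96 - 0) mod 6 = 0, so u(96) = u(0) = 12.

12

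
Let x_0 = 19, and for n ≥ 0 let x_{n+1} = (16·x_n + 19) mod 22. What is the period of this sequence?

5

Computing terms: x_0 = 19,  x_1 = 15,  x_2 = 17,  x_3 = 5,  x_4 = 11,  x_5 = 19.
Since x_5 = x_0 = 19, the sequence is periodic with period 5.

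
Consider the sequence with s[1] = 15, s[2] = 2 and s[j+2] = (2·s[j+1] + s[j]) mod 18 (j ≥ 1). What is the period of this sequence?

24

Listing terms: s[1] = 15, s[2] = 2, s[3] = 1, s[4] = 4, s[5] = 9, s[6] = 4, s[7] = 17, s[8] = 2, s[9] = 3, s[10] = 8, s[11] = 1, s[12] = 10, s[13] = 3, s[14] = 16, s[15] = 17, s[16] = 14, s[17] = 9, s[18] = 14, s[19] = 1, s[20] = 16, s[21] = 15, s[22] = 10, s[23] = 17, s[24] = 8, s[25] = 15, s[26] = 2.
The sequence repeats with period 24.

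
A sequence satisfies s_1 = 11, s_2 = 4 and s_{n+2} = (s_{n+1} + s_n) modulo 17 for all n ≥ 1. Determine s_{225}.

Computing terms: s_1 = 11, s_2 = 4, s_3 = 15, s_4 = 2, s_5 = 0, s_6 = 2, s_7 = 2, s_8 = 4, s_9 = 6, s_{10} = 10, s_{11} = 16, s_{12} = 9, s_{13} = 8, s_{14} = 0, s_{15} = 8, s_{16} = 8, s_{17} = 16, s_{18} = 7, s_{19} = 6, s_{20} = 13, s_{21} = 2, s_{22} = 15, s_{23} = 0, s_{24} = 15, s_{25} = 15, s_{26} = 13, s_{27} = 11, s_{28} = 7, s_{29} = 1, s_{30} = 8, s_{31} = 9, s_{32} = 0, s_{33} = 9, s_{34} = 9, s_{35} = 1, s_{36} = 10, s_{37} = 11, s_{38} = 4.
The sequence repeats with period 36.
(225 - 1) mod 36 = 8, so s_{225} = s_9 = 6.

6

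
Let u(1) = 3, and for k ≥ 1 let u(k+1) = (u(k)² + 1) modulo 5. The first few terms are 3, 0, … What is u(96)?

We have u(1) = 3, u(2) = 0, u(3) = 1, u(4) = 2, u(5) = 0.
Since u(5) = u(2) = 0, the sequence is eventually periodic: after a pre-period of length 1 it cycles with period 3.
For k ≥ 2, u(k) depends only on (k - 2) mod 3. (96 - 2) mod 3 = 1, so u(96) = u(3) = 1.

1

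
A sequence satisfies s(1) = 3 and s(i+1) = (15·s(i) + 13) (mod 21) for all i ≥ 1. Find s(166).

13

We have s(1) = 3,  s(2) = 16,  s(3) = 1,  s(4) = 7,  s(5) = 13,  s(6) = 19,  s(7) = 4,  s(8) = 10,  s(9) = 16.
Since s(9) = s(2) = 16, the sequence is eventually periodic: after a pre-period of length 1 it cycles with period 7.
For i ≥ 2, s(i) depends only on (i - 2) mod 7. (166 - 2) mod 7 = 3, so s(166) = s(5) = 13.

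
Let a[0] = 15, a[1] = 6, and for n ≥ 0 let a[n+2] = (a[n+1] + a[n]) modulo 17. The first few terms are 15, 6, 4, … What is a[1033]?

Computing terms: a[0] = 15; a[1] = 6; a[2] = 4; a[3] = 10; a[4] = 14; a[5] = 7; a[6] = 4; a[7] = 11; a[8] = 15; a[9] = 9; a[10] = 7; a[11] = 16; a[12] = 6; a[13] = 5; a[14] = 11; a[15] = 16; a[16] = 10; a[17] = 9; a[18] = 2; a[19] = 11; a[20] = 13; a[21] = 7; a[22] = 3; a[23] = 10; a[24] = 13; a[25] = 6; a[26] = 2; a[27] = 8; a[28] = 10; a[29] = 1; a[30] = 11; a[31] = 12; a[32] = 6; a[33] = 1; a[34] = 7; a[35] = 8; a[36] = 15; a[37] = 6.
Since (a[36], a[37]) = (a[0], a[1]) = (15, 6) (two consecutive terms determine the rest), the sequence is periodic with period 36.
So a[1033] = a[0 + ((1033-0) mod 36)] = a[25] = 6.

6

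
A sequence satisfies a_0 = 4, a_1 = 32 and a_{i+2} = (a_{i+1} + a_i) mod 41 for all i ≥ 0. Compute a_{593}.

We have a_0 = 4; a_1 = 32; a_2 = 36; a_3 = 27; a_4 = 22; a_5 = 8; a_6 = 30; a_7 = 38; a_8 = 27; a_9 = 24; a_{10} = 10; a_{11} = 34; a_{12} = 3; a_{13} = 37; a_{14} = 40; a_{15} = 36; a_{16} = 35; a_{17} = 30; a_{18} = 24; a_{19} = 13; a_{20} = 37; a_{21} = 9; a_{22} = 5; a_{23} = 14; a_{24} = 19; a_{25} = 33; a_{26} = 11; a_{27} = 3; a_{28} = 14; a_{29} = 17; a_{30} = 31; a_{31} = 7; a_{32} = 38; a_{33} = 4; a_{34} = 1; a_{35} = 5; a_{36} = 6; a_{37} = 11; a_{38} = 17; a_{39} = 28; a_{40} = 4; a_{41} = 32.
Since (a_{40}, a_{41}) = (a_0, a_1) = (4, 32) (two consecutive terms determine the rest), the sequence is periodic with period 40.
(593 - 0) mod 40 = 33, so a_{593} = a_{33} = 4.

4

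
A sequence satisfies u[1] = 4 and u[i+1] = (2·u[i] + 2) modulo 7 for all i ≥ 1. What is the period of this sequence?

3

u[1] = 4, u[2] = 3, u[3] = 1, u[4] = 4.
The sequence repeats with period 3.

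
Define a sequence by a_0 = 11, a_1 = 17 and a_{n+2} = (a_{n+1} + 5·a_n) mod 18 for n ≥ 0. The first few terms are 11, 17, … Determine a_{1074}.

a_0 = 11; a_1 = 17; a_2 = 0; a_3 = 13; a_4 = 13; a_5 = 6; a_6 = 17; a_7 = 11; a_8 = 6; a_9 = 7; a_{10} = 1; a_{11} = 0; a_{12} = 5; a_{13} = 5; a_{14} = 12; a_{15} = 1; a_{16} = 7; a_{17} = 12; a_{18} = 11; a_{19} = 17.
Since (a_{18}, a_{19}) = (a_0, a_1) = (11, 17) (two consecutive terms determine the rest), the sequence is periodic with period 18.
(1074 - 0) mod 18 = 12, so a_{1074} = a_{12} = 5.

5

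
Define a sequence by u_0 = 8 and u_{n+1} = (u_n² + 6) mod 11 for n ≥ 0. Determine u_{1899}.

u_0 = 8; u_1 = 4; u_2 = 0; u_3 = 6; u_4 = 9; u_5 = 10; u_6 = 7; u_7 = 0.
Since u_7 = u_2 = 0, the sequence is eventually periodic: after a pre-period of length 2 it cycles with period 5.
For n ≥ 2, u_n depends only on (n - 2) mod 5. (1899 - 2) mod 5 = 2, so u_{1899} = u_4 = 9.

9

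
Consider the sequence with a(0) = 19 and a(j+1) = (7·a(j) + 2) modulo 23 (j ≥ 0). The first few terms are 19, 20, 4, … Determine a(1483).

a(0) = 19,  a(1) = 20,  a(2) = 4,  a(3) = 7,  a(4) = 5,  a(5) = 14,  a(6) = 8,  a(7) = 12,  a(8) = 17,  a(9) = 6,  a(10) = 21,  a(11) = 11,  a(12) = 10,  a(13) = 3,  a(14) = 0,  a(15) = 2,  a(16) = 16,  a(17) = 22,  a(18) = 18,  a(19) = 13,  a(20) = 1,  a(21) = 9,  a(22) = 19.
Since a(22) = a(0) = 19, the sequence is periodic with period 22.
(1483 - 0) mod 22 = 9, so a(1483) = a(9) = 6.

6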